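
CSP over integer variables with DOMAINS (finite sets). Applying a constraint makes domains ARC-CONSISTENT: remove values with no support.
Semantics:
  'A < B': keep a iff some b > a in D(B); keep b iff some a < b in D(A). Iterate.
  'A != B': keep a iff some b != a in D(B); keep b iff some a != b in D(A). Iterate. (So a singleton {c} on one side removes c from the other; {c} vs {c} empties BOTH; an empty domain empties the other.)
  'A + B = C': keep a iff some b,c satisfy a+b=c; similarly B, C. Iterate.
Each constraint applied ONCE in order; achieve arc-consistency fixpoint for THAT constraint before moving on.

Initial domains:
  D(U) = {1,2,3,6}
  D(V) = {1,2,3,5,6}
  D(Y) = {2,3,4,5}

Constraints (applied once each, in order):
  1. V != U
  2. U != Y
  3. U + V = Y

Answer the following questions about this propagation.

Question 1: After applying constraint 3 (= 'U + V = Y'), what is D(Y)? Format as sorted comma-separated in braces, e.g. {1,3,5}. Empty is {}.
Constraint 1 (V != U) on D(V)={1,2,3,5,6} D(U)={1,2,3,6}: no change
Constraint 2 (U != Y) on D(U)={1,2,3,6} D(Y)={2,3,4,5}: no change
Constraint 3 (U + V = Y) on D(U)={1,2,3,6} D(V)={1,2,3,5,6} D(Y)={2,3,4,5}: U {1,2,3,6}->{1,2,3}; V {1,2,3,5,6}->{1,2,3}
So after constraint 3: D(Y) = {2,3,4,5}

Answer: {2,3,4,5}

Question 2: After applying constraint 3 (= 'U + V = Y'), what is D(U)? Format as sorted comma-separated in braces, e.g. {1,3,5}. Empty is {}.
Constraint 1 (V != U) on D(V)={1,2,3,5,6} D(U)={1,2,3,6}: no change
Constraint 2 (U != Y) on D(U)={1,2,3,6} D(Y)={2,3,4,5}: no change
Constraint 3 (U + V = Y) on D(U)={1,2,3,6} D(V)={1,2,3,5,6} D(Y)={2,3,4,5}: U {1,2,3,6}->{1,2,3}; V {1,2,3,5,6}->{1,2,3}
So after constraint 3: D(U) = {1,2,3}

Answer: {1,2,3}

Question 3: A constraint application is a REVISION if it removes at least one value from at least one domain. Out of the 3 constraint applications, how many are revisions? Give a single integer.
Constraint 1 (V != U) on D(V)={1,2,3,5,6} D(U)={1,2,3,6}: no change => not a revision
Constraint 2 (U != Y) on D(U)={1,2,3,6} D(Y)={2,3,4,5}: no change => not a revision
Constraint 3 (U + V = Y) on D(U)={1,2,3,6} D(V)={1,2,3,5,6} D(Y)={2,3,4,5}: U {1,2,3,6}->{1,2,3}; V {1,2,3,5,6}->{1,2,3} => REVISION
Total revisions = 1

Answer: 1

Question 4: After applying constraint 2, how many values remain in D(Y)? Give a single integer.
Constraint 1 (V != U) on D(V)={1,2,3,5,6} D(U)={1,2,3,6}: no change
Constraint 2 (U != Y) on D(U)={1,2,3,6} D(Y)={2,3,4,5}: no change
So after constraint 2: D(Y)={2,3,4,5}, size = 4

Answer: 4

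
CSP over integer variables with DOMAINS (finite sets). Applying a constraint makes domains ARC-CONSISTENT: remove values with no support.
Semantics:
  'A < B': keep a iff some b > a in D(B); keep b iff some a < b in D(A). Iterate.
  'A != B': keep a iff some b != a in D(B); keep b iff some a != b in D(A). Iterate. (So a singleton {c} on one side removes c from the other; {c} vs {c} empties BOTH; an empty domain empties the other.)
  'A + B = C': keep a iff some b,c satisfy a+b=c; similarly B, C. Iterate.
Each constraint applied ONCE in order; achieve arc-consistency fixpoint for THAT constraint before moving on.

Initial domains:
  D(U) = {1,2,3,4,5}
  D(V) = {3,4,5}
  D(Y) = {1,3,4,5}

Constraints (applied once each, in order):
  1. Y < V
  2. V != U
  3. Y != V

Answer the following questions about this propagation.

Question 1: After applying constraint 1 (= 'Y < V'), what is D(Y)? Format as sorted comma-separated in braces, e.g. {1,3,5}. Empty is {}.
Constraint 1 (Y < V) on D(Y)={1,3,4,5} D(V)={3,4,5}: Y {1,3,4,5}->{1,3,4}
So after constraint 1: D(Y) = {1,3,4}

Answer: {1,3,4}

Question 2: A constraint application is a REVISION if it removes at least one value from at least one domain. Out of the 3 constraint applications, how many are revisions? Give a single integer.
Constraint 1 (Y < V) on D(Y)={1,3,4,5} D(V)={3,4,5}: Y {1,3,4,5}->{1,3,4} => REVISION
Constraint 2 (V != U) on D(V)={3,4,5} D(U)={1,2,3,4,5}: no change => not a revision
Constraint 3 (Y != V) on D(Y)={1,3,4} D(V)={3,4,5}: no change => not a revision
Total revisions = 1

Answer: 1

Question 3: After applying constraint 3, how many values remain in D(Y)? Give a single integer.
Answer: 3

Derivation:
Constraint 1 (Y < V) on D(Y)={1,3,4,5} D(V)={3,4,5}: Y {1,3,4,5}->{1,3,4}
Constraint 2 (V != U) on D(V)={3,4,5} D(U)={1,2,3,4,5}: no change
Constraint 3 (Y != V) on D(Y)={1,3,4} D(V)={3,4,5}: no change
So after constraint 3: D(Y)={1,3,4}, size = 3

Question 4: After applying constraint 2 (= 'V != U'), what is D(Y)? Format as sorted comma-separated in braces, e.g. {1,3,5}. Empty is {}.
Answer: {1,3,4}

Derivation:
Constraint 1 (Y < V) on D(Y)={1,3,4,5} D(V)={3,4,5}: Y {1,3,4,5}->{1,3,4}
Constraint 2 (V != U) on D(V)={3,4,5} D(U)={1,2,3,4,5}: no change
So after constraint 2: D(Y) = {1,3,4}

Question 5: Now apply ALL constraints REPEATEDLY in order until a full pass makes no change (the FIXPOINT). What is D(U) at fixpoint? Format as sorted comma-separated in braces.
pass 0 (initial): D(U)={1,2,3,4,5}
pass 1: Y {1,3,4,5}->{1,3,4}
pass 2: no change
Fixpoint after 2 passes: D(U) = {1,2,3,4,5}

Answer: {1,2,3,4,5}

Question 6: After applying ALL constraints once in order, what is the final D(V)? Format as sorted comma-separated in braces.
Answer: {3,4,5}

Derivation:
Constraint 1 (Y < V) on D(Y)={1,3,4,5} D(V)={3,4,5}: Y {1,3,4,5}->{1,3,4}
Constraint 2 (V != U) on D(V)={3,4,5} D(U)={1,2,3,4,5}: no change
Constraint 3 (Y != V) on D(Y)={1,3,4} D(V)={3,4,5}: no change
So after all 3 constraints: D(V) = {3,4,5}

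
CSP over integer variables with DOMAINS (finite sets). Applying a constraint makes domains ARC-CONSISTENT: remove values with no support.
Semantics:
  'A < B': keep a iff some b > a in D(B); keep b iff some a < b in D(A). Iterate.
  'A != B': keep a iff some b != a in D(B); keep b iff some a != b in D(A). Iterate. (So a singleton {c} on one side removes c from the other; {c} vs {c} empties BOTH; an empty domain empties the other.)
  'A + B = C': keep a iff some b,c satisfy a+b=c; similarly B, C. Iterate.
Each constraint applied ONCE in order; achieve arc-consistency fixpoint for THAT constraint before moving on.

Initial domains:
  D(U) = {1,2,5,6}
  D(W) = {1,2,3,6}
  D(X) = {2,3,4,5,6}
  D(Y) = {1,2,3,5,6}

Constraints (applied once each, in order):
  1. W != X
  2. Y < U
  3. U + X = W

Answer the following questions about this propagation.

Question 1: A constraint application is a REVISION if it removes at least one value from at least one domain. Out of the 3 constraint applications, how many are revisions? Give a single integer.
Constraint 1 (W != X) on D(W)={1,2,3,6} D(X)={2,3,4,5,6}: no change => not a revision
Constraint 2 (Y < U) on D(Y)={1,2,3,5,6} D(U)={1,2,5,6}: Y {1,2,3,5,6}->{1,2,3,5}; U {1,2,5,6}->{2,5,6} => REVISION
Constraint 3 (U + X = W) on D(U)={2,5,6} D(X)={2,3,4,5,6} D(W)={1,2,3,6}: U {2,5,6}->{2}; X {2,3,4,5,6}->{4}; W {1,2,3,6}->{6} => REVISION
Total revisions = 2

Answer: 2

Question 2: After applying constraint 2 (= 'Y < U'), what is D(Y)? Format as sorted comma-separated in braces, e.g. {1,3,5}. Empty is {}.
Constraint 1 (W != X) on D(W)={1,2,3,6} D(X)={2,3,4,5,6}: no change
Constraint 2 (Y < U) on D(Y)={1,2,3,5,6} D(U)={1,2,5,6}: Y {1,2,3,5,6}->{1,2,3,5}; U {1,2,5,6}->{2,5,6}
So after constraint 2: D(Y) = {1,2,3,5}

Answer: {1,2,3,5}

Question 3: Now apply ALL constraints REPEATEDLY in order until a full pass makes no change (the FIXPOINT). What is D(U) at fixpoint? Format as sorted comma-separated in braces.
Answer: {2}

Derivation:
pass 0 (initial): D(U)={1,2,5,6}
pass 1: U {1,2,5,6}->{2}; W {1,2,3,6}->{6}; X {2,3,4,5,6}->{4}; Y {1,2,3,5,6}->{1,2,3,5}
pass 2: Y {1,2,3,5}->{1}
pass 3: no change
Fixpoint after 3 passes: D(U) = {2}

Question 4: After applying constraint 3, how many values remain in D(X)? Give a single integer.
Constraint 1 (W != X) on D(W)={1,2,3,6} D(X)={2,3,4,5,6}: no change
Constraint 2 (Y < U) on D(Y)={1,2,3,5,6} D(U)={1,2,5,6}: Y {1,2,3,5,6}->{1,2,3,5}; U {1,2,5,6}->{2,5,6}
Constraint 3 (U + X = W) on D(U)={2,5,6} D(X)={2,3,4,5,6} D(W)={1,2,3,6}: U {2,5,6}->{2}; X {2,3,4,5,6}->{4}; W {1,2,3,6}->{6}
So after constraint 3: D(X)={4}, size = 1

Answer: 1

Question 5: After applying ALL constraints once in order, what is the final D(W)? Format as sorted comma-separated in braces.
Constraint 1 (W != X) on D(W)={1,2,3,6} D(X)={2,3,4,5,6}: no change
Constraint 2 (Y < U) on D(Y)={1,2,3,5,6} D(U)={1,2,5,6}: Y {1,2,3,5,6}->{1,2,3,5}; U {1,2,5,6}->{2,5,6}
Constraint 3 (U + X = W) on D(U)={2,5,6} D(X)={2,3,4,5,6} D(W)={1,2,3,6}: U {2,5,6}->{2}; X {2,3,4,5,6}->{4}; W {1,2,3,6}->{6}
So after all 3 constraints: D(W) = {6}

Answer: {6}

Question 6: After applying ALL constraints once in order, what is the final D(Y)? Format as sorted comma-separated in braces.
Answer: {1,2,3,5}

Derivation:
Constraint 1 (W != X) on D(W)={1,2,3,6} D(X)={2,3,4,5,6}: no change
Constraint 2 (Y < U) on D(Y)={1,2,3,5,6} D(U)={1,2,5,6}: Y {1,2,3,5,6}->{1,2,3,5}; U {1,2,5,6}->{2,5,6}
Constraint 3 (U + X = W) on D(U)={2,5,6} D(X)={2,3,4,5,6} D(W)={1,2,3,6}: U {2,5,6}->{2}; X {2,3,4,5,6}->{4}; W {1,2,3,6}->{6}
So after all 3 constraints: D(Y) = {1,2,3,5}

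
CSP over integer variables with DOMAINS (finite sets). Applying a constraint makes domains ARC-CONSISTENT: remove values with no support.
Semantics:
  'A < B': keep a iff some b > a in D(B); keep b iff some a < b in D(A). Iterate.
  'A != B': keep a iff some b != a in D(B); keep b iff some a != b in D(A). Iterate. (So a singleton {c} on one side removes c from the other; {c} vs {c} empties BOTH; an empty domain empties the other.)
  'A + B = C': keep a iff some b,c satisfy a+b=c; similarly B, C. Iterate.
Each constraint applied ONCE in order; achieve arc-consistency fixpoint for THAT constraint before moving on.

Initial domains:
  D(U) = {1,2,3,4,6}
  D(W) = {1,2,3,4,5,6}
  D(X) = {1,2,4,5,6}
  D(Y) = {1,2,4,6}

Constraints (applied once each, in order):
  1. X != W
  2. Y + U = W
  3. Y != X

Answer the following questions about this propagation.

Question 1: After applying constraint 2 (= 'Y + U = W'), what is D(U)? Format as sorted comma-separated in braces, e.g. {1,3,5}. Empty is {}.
Constraint 1 (X != W) on D(X)={1,2,4,5,6} D(W)={1,2,3,4,5,6}: no change
Constraint 2 (Y + U = W) on D(Y)={1,2,4,6} D(U)={1,2,3,4,6} D(W)={1,2,3,4,5,6}: Y {1,2,4,6}->{1,2,4}; U {1,2,3,4,6}->{1,2,3,4}; W {1,2,3,4,5,6}->{2,3,4,5,6}
So after constraint 2: D(U) = {1,2,3,4}

Answer: {1,2,3,4}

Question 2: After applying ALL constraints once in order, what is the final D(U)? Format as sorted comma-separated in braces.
Constraint 1 (X != W) on D(X)={1,2,4,5,6} D(W)={1,2,3,4,5,6}: no change
Constraint 2 (Y + U = W) on D(Y)={1,2,4,6} D(U)={1,2,3,4,6} D(W)={1,2,3,4,5,6}: Y {1,2,4,6}->{1,2,4}; U {1,2,3,4,6}->{1,2,3,4}; W {1,2,3,4,5,6}->{2,3,4,5,6}
Constraint 3 (Y != X) on D(Y)={1,2,4} D(X)={1,2,4,5,6}: no change
So after all 3 constraints: D(U) = {1,2,3,4}

Answer: {1,2,3,4}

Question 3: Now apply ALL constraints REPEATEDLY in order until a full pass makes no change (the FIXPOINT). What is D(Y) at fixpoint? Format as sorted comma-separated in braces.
Answer: {1,2,4}

Derivation:
pass 0 (initial): D(Y)={1,2,4,6}
pass 1: U {1,2,3,4,6}->{1,2,3,4}; W {1,2,3,4,5,6}->{2,3,4,5,6}; Y {1,2,4,6}->{1,2,4}
pass 2: no change
Fixpoint after 2 passes: D(Y) = {1,2,4}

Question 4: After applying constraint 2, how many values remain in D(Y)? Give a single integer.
Answer: 3

Derivation:
Constraint 1 (X != W) on D(X)={1,2,4,5,6} D(W)={1,2,3,4,5,6}: no change
Constraint 2 (Y + U = W) on D(Y)={1,2,4,6} D(U)={1,2,3,4,6} D(W)={1,2,3,4,5,6}: Y {1,2,4,6}->{1,2,4}; U {1,2,3,4,6}->{1,2,3,4}; W {1,2,3,4,5,6}->{2,3,4,5,6}
So after constraint 2: D(Y)={1,2,4}, size = 3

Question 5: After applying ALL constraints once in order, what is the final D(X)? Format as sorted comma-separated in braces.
Answer: {1,2,4,5,6}

Derivation:
Constraint 1 (X != W) on D(X)={1,2,4,5,6} D(W)={1,2,3,4,5,6}: no change
Constraint 2 (Y + U = W) on D(Y)={1,2,4,6} D(U)={1,2,3,4,6} D(W)={1,2,3,4,5,6}: Y {1,2,4,6}->{1,2,4}; U {1,2,3,4,6}->{1,2,3,4}; W {1,2,3,4,5,6}->{2,3,4,5,6}
Constraint 3 (Y != X) on D(Y)={1,2,4} D(X)={1,2,4,5,6}: no change
So after all 3 constraints: D(X) = {1,2,4,5,6}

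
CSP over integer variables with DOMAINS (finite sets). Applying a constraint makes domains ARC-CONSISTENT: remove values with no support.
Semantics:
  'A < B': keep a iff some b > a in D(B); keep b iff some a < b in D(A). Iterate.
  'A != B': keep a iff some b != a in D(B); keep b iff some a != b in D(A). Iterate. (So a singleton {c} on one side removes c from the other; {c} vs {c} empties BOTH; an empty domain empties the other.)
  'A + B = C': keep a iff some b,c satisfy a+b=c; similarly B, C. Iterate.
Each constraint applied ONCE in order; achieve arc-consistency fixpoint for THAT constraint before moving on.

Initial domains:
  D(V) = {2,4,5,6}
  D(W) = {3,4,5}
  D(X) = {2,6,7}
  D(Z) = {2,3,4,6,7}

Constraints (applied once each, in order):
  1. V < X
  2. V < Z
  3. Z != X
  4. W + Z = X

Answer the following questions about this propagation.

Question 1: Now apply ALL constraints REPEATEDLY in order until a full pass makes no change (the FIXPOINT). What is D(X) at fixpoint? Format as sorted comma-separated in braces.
Answer: {6,7}

Derivation:
pass 0 (initial): D(X)={2,6,7}
pass 1: W {3,4,5}->{3,4}; X {2,6,7}->{6,7}; Z {2,3,4,6,7}->{3,4}
pass 2: V {2,4,5,6}->{2}
pass 3: no change
Fixpoint after 3 passes: D(X) = {6,7}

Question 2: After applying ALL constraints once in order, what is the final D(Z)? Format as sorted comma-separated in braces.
Constraint 1 (V < X) on D(V)={2,4,5,6} D(X)={2,6,7}: X {2,6,7}->{6,7}
Constraint 2 (V < Z) on D(V)={2,4,5,6} D(Z)={2,3,4,6,7}: Z {2,3,4,6,7}->{3,4,6,7}
Constraint 3 (Z != X) on D(Z)={3,4,6,7} D(X)={6,7}: no change
Constraint 4 (W + Z = X) on D(W)={3,4,5} D(Z)={3,4,6,7} D(X)={6,7}: W {3,4,5}->{3,4}; Z {3,4,6,7}->{3,4}
So after all 4 constraints: D(Z) = {3,4}

Answer: {3,4}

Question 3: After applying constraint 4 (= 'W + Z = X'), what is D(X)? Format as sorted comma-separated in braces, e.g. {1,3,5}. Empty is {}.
Constraint 1 (V < X) on D(V)={2,4,5,6} D(X)={2,6,7}: X {2,6,7}->{6,7}
Constraint 2 (V < Z) on D(V)={2,4,5,6} D(Z)={2,3,4,6,7}: Z {2,3,4,6,7}->{3,4,6,7}
Constraint 3 (Z != X) on D(Z)={3,4,6,7} D(X)={6,7}: no change
Constraint 4 (W + Z = X) on D(W)={3,4,5} D(Z)={3,4,6,7} D(X)={6,7}: W {3,4,5}->{3,4}; Z {3,4,6,7}->{3,4}
So after constraint 4: D(X) = {6,7}

Answer: {6,7}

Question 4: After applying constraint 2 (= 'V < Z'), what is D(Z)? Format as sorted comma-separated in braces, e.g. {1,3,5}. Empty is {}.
Answer: {3,4,6,7}

Derivation:
Constraint 1 (V < X) on D(V)={2,4,5,6} D(X)={2,6,7}: X {2,6,7}->{6,7}
Constraint 2 (V < Z) on D(V)={2,4,5,6} D(Z)={2,3,4,6,7}: Z {2,3,4,6,7}->{3,4,6,7}
So after constraint 2: D(Z) = {3,4,6,7}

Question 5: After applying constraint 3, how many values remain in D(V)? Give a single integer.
Constraint 1 (V < X) on D(V)={2,4,5,6} D(X)={2,6,7}: X {2,6,7}->{6,7}
Constraint 2 (V < Z) on D(V)={2,4,5,6} D(Z)={2,3,4,6,7}: Z {2,3,4,6,7}->{3,4,6,7}
Constraint 3 (Z != X) on D(Z)={3,4,6,7} D(X)={6,7}: no change
So after constraint 3: D(V)={2,4,5,6}, size = 4

Answer: 4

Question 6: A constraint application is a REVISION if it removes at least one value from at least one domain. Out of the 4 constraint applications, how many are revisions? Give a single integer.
Constraint 1 (V < X) on D(V)={2,4,5,6} D(X)={2,6,7}: X {2,6,7}->{6,7} => REVISION
Constraint 2 (V < Z) on D(V)={2,4,5,6} D(Z)={2,3,4,6,7}: Z {2,3,4,6,7}->{3,4,6,7} => REVISION
Constraint 3 (Z != X) on D(Z)={3,4,6,7} D(X)={6,7}: no change => not a revision
Constraint 4 (W + Z = X) on D(W)={3,4,5} D(Z)={3,4,6,7} D(X)={6,7}: W {3,4,5}->{3,4}; Z {3,4,6,7}->{3,4} => REVISION
Total revisions = 3

Answer: 3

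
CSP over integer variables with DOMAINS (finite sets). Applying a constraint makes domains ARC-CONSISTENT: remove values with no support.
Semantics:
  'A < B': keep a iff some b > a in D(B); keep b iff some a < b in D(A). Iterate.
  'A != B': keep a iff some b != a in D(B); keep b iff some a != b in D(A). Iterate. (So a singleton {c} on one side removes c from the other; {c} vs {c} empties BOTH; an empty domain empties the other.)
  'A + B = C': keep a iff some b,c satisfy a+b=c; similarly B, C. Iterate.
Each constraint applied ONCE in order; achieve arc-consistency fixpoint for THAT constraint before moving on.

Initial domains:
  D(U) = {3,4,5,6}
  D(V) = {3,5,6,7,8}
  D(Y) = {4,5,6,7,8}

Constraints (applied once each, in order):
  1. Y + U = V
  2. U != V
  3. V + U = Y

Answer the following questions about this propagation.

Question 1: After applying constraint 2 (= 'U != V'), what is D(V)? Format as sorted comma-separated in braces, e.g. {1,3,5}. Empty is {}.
Constraint 1 (Y + U = V) on D(Y)={4,5,6,7,8} D(U)={3,4,5,6} D(V)={3,5,6,7,8}: Y {4,5,6,7,8}->{4,5}; U {3,4,5,6}->{3,4}; V {3,5,6,7,8}->{7,8}
Constraint 2 (U != V) on D(U)={3,4} D(V)={7,8}: no change
So after constraint 2: D(V) = {7,8}

Answer: {7,8}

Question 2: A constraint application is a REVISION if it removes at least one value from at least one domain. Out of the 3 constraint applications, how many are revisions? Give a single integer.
Constraint 1 (Y + U = V) on D(Y)={4,5,6,7,8} D(U)={3,4,5,6} D(V)={3,5,6,7,8}: Y {4,5,6,7,8}->{4,5}; U {3,4,5,6}->{3,4}; V {3,5,6,7,8}->{7,8} => REVISION
Constraint 2 (U != V) on D(U)={3,4} D(V)={7,8}: no change => not a revision
Constraint 3 (V + U = Y) on D(V)={7,8} D(U)={3,4} D(Y)={4,5}: V {7,8}->{}; U {3,4}->{}; Y {4,5}->{} => REVISION
Total revisions = 2

Answer: 2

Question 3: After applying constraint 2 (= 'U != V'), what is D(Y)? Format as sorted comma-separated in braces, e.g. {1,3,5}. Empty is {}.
Answer: {4,5}

Derivation:
Constraint 1 (Y + U = V) on D(Y)={4,5,6,7,8} D(U)={3,4,5,6} D(V)={3,5,6,7,8}: Y {4,5,6,7,8}->{4,5}; U {3,4,5,6}->{3,4}; V {3,5,6,7,8}->{7,8}
Constraint 2 (U != V) on D(U)={3,4} D(V)={7,8}: no change
So after constraint 2: D(Y) = {4,5}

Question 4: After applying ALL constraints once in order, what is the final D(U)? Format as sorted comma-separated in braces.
Answer: {}

Derivation:
Constraint 1 (Y + U = V) on D(Y)={4,5,6,7,8} D(U)={3,4,5,6} D(V)={3,5,6,7,8}: Y {4,5,6,7,8}->{4,5}; U {3,4,5,6}->{3,4}; V {3,5,6,7,8}->{7,8}
Constraint 2 (U != V) on D(U)={3,4} D(V)={7,8}: no change
Constraint 3 (V + U = Y) on D(V)={7,8} D(U)={3,4} D(Y)={4,5}: V {7,8}->{}; U {3,4}->{}; Y {4,5}->{}
So after all 3 constraints: D(U) = {}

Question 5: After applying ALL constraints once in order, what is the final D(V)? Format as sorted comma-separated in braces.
Answer: {}

Derivation:
Constraint 1 (Y + U = V) on D(Y)={4,5,6,7,8} D(U)={3,4,5,6} D(V)={3,5,6,7,8}: Y {4,5,6,7,8}->{4,5}; U {3,4,5,6}->{3,4}; V {3,5,6,7,8}->{7,8}
Constraint 2 (U != V) on D(U)={3,4} D(V)={7,8}: no change
Constraint 3 (V + U = Y) on D(V)={7,8} D(U)={3,4} D(Y)={4,5}: V {7,8}->{}; U {3,4}->{}; Y {4,5}->{}
So after all 3 constraints: D(V) = {}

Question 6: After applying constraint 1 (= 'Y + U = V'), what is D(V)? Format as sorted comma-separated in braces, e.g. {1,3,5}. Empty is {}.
Constraint 1 (Y + U = V) on D(Y)={4,5,6,7,8} D(U)={3,4,5,6} D(V)={3,5,6,7,8}: Y {4,5,6,7,8}->{4,5}; U {3,4,5,6}->{3,4}; V {3,5,6,7,8}->{7,8}
So after constraint 1: D(V) = {7,8}

Answer: {7,8}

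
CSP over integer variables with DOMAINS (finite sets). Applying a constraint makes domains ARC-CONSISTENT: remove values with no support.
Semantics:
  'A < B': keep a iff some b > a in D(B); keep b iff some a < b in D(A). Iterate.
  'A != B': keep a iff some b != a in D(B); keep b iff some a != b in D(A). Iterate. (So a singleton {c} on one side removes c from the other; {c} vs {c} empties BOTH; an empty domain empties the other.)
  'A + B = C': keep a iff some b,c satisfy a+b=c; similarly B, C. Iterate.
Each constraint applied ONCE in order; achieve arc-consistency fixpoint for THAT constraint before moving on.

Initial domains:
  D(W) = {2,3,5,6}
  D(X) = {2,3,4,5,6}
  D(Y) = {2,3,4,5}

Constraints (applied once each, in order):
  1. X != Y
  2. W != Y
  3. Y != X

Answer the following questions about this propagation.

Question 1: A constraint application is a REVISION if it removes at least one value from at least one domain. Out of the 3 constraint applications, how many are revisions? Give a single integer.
Answer: 0

Derivation:
Constraint 1 (X != Y) on D(X)={2,3,4,5,6} D(Y)={2,3,4,5}: no change => not a revision
Constraint 2 (W != Y) on D(W)={2,3,5,6} D(Y)={2,3,4,5}: no change => not a revision
Constraint 3 (Y != X) on D(Y)={2,3,4,5} D(X)={2,3,4,5,6}: no change => not a revision
Total revisions = 0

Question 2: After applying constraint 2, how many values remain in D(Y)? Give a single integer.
Answer: 4

Derivation:
Constraint 1 (X != Y) on D(X)={2,3,4,5,6} D(Y)={2,3,4,5}: no change
Constraint 2 (W != Y) on D(W)={2,3,5,6} D(Y)={2,3,4,5}: no change
So after constraint 2: D(Y)={2,3,4,5}, size = 4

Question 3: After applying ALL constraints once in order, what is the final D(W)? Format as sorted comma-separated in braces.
Constraint 1 (X != Y) on D(X)={2,3,4,5,6} D(Y)={2,3,4,5}: no change
Constraint 2 (W != Y) on D(W)={2,3,5,6} D(Y)={2,3,4,5}: no change
Constraint 3 (Y != X) on D(Y)={2,3,4,5} D(X)={2,3,4,5,6}: no change
So after all 3 constraints: D(W) = {2,3,5,6}

Answer: {2,3,5,6}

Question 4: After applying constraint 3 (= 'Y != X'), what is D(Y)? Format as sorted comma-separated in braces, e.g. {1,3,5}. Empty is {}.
Answer: {2,3,4,5}

Derivation:
Constraint 1 (X != Y) on D(X)={2,3,4,5,6} D(Y)={2,3,4,5}: no change
Constraint 2 (W != Y) on D(W)={2,3,5,6} D(Y)={2,3,4,5}: no change
Constraint 3 (Y != X) on D(Y)={2,3,4,5} D(X)={2,3,4,5,6}: no change
So after constraint 3: D(Y) = {2,3,4,5}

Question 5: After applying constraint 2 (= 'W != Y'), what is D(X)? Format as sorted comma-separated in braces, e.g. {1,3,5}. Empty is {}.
Constraint 1 (X != Y) on D(X)={2,3,4,5,6} D(Y)={2,3,4,5}: no change
Constraint 2 (W != Y) on D(W)={2,3,5,6} D(Y)={2,3,4,5}: no change
So after constraint 2: D(X) = {2,3,4,5,6}

Answer: {2,3,4,5,6}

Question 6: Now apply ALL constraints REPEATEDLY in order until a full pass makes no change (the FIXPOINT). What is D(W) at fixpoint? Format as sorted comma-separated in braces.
pass 0 (initial): D(W)={2,3,5,6}
pass 1: no change
Fixpoint after 1 passes: D(W) = {2,3,5,6}

Answer: {2,3,5,6}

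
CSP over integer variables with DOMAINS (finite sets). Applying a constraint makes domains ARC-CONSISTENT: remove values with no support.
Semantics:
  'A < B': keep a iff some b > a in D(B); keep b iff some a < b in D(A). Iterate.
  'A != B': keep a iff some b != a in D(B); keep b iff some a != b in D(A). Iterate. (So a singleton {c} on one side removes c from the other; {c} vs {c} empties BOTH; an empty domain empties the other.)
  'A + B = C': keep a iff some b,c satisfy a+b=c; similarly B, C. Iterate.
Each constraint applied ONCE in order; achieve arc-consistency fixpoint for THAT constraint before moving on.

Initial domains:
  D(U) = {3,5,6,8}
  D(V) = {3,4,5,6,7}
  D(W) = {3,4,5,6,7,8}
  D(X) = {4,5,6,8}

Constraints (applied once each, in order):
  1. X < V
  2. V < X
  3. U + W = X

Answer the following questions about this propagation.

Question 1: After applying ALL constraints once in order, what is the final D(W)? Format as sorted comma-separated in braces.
Answer: {3}

Derivation:
Constraint 1 (X < V) on D(X)={4,5,6,8} D(V)={3,4,5,6,7}: X {4,5,6,8}->{4,5,6}; V {3,4,5,6,7}->{5,6,7}
Constraint 2 (V < X) on D(V)={5,6,7} D(X)={4,5,6}: V {5,6,7}->{5}; X {4,5,6}->{6}
Constraint 3 (U + W = X) on D(U)={3,5,6,8} D(W)={3,4,5,6,7,8} D(X)={6}: U {3,5,6,8}->{3}; W {3,4,5,6,7,8}->{3}
So after all 3 constraints: D(W) = {3}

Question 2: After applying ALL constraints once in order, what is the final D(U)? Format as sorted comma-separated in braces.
Answer: {3}

Derivation:
Constraint 1 (X < V) on D(X)={4,5,6,8} D(V)={3,4,5,6,7}: X {4,5,6,8}->{4,5,6}; V {3,4,5,6,7}->{5,6,7}
Constraint 2 (V < X) on D(V)={5,6,7} D(X)={4,5,6}: V {5,6,7}->{5}; X {4,5,6}->{6}
Constraint 3 (U + W = X) on D(U)={3,5,6,8} D(W)={3,4,5,6,7,8} D(X)={6}: U {3,5,6,8}->{3}; W {3,4,5,6,7,8}->{3}
So after all 3 constraints: D(U) = {3}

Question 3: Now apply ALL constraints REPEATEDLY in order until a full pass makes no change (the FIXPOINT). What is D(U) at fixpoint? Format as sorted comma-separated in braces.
pass 0 (initial): D(U)={3,5,6,8}
pass 1: U {3,5,6,8}->{3}; V {3,4,5,6,7}->{5}; W {3,4,5,6,7,8}->{3}; X {4,5,6,8}->{6}
pass 2: U {3}->{}; V {5}->{}; W {3}->{}; X {6}->{}
pass 3: no change
Fixpoint after 3 passes: D(U) = {}

Answer: {}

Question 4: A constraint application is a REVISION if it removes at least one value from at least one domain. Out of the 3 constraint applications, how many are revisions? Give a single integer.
Constraint 1 (X < V) on D(X)={4,5,6,8} D(V)={3,4,5,6,7}: X {4,5,6,8}->{4,5,6}; V {3,4,5,6,7}->{5,6,7} => REVISION
Constraint 2 (V < X) on D(V)={5,6,7} D(X)={4,5,6}: V {5,6,7}->{5}; X {4,5,6}->{6} => REVISION
Constraint 3 (U + W = X) on D(U)={3,5,6,8} D(W)={3,4,5,6,7,8} D(X)={6}: U {3,5,6,8}->{3}; W {3,4,5,6,7,8}->{3} => REVISION
Total revisions = 3

Answer: 3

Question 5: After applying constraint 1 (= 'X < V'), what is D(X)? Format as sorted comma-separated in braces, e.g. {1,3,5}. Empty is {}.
Answer: {4,5,6}

Derivation:
Constraint 1 (X < V) on D(X)={4,5,6,8} D(V)={3,4,5,6,7}: X {4,5,6,8}->{4,5,6}; V {3,4,5,6,7}->{5,6,7}
So after constraint 1: D(X) = {4,5,6}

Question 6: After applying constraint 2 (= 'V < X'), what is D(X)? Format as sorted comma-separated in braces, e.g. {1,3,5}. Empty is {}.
Constraint 1 (X < V) on D(X)={4,5,6,8} D(V)={3,4,5,6,7}: X {4,5,6,8}->{4,5,6}; V {3,4,5,6,7}->{5,6,7}
Constraint 2 (V < X) on D(V)={5,6,7} D(X)={4,5,6}: V {5,6,7}->{5}; X {4,5,6}->{6}
So after constraint 2: D(X) = {6}

Answer: {6}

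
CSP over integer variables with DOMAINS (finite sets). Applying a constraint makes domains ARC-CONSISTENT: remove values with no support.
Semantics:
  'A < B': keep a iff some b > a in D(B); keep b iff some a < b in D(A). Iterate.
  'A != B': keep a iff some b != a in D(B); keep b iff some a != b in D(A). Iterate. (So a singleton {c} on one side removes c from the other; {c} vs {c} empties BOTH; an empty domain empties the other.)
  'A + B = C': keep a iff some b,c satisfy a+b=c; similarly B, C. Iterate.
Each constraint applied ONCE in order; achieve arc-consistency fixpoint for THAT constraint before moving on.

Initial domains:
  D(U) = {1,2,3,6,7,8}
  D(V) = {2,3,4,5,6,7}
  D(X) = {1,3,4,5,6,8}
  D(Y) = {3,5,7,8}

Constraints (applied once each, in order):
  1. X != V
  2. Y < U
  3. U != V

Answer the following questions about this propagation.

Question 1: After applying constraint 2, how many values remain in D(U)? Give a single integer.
Answer: 3

Derivation:
Constraint 1 (X != V) on D(X)={1,3,4,5,6,8} D(V)={2,3,4,5,6,7}: no change
Constraint 2 (Y < U) on D(Y)={3,5,7,8} D(U)={1,2,3,6,7,8}: Y {3,5,7,8}->{3,5,7}; U {1,2,3,6,7,8}->{6,7,8}
So after constraint 2: D(U)={6,7,8}, size = 3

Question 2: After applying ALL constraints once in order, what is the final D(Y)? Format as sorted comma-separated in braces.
Answer: {3,5,7}

Derivation:
Constraint 1 (X != V) on D(X)={1,3,4,5,6,8} D(V)={2,3,4,5,6,7}: no change
Constraint 2 (Y < U) on D(Y)={3,5,7,8} D(U)={1,2,3,6,7,8}: Y {3,5,7,8}->{3,5,7}; U {1,2,3,6,7,8}->{6,7,8}
Constraint 3 (U != V) on D(U)={6,7,8} D(V)={2,3,4,5,6,7}: no change
So after all 3 constraints: D(Y) = {3,5,7}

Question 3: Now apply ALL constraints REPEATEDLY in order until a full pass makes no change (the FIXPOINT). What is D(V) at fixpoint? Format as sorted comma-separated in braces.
pass 0 (initial): D(V)={2,3,4,5,6,7}
pass 1: U {1,2,3,6,7,8}->{6,7,8}; Y {3,5,7,8}->{3,5,7}
pass 2: no change
Fixpoint after 2 passes: D(V) = {2,3,4,5,6,7}

Answer: {2,3,4,5,6,7}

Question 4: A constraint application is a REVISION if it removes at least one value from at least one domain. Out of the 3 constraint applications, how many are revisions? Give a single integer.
Constraint 1 (X != V) on D(X)={1,3,4,5,6,8} D(V)={2,3,4,5,6,7}: no change => not a revision
Constraint 2 (Y < U) on D(Y)={3,5,7,8} D(U)={1,2,3,6,7,8}: Y {3,5,7,8}->{3,5,7}; U {1,2,3,6,7,8}->{6,7,8} => REVISION
Constraint 3 (U != V) on D(U)={6,7,8} D(V)={2,3,4,5,6,7}: no change => not a revision
Total revisions = 1

Answer: 1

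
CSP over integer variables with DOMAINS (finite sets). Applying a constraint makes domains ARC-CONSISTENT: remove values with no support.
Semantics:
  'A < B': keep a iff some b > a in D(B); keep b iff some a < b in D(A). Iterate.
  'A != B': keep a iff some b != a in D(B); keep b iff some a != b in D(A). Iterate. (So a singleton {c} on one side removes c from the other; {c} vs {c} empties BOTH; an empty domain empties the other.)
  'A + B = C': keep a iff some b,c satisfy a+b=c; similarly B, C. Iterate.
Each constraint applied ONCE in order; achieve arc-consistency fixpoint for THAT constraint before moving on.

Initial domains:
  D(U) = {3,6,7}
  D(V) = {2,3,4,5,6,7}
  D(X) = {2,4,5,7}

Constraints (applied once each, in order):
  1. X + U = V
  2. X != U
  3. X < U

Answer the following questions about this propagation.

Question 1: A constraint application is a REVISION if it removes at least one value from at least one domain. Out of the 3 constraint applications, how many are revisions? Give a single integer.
Constraint 1 (X + U = V) on D(X)={2,4,5,7} D(U)={3,6,7} D(V)={2,3,4,5,6,7}: X {2,4,5,7}->{2,4}; U {3,6,7}->{3}; V {2,3,4,5,6,7}->{5,7} => REVISION
Constraint 2 (X != U) on D(X)={2,4} D(U)={3}: no change => not a revision
Constraint 3 (X < U) on D(X)={2,4} D(U)={3}: X {2,4}->{2} => REVISION
Total revisions = 2

Answer: 2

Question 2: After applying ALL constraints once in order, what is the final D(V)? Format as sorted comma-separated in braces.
Constraint 1 (X + U = V) on D(X)={2,4,5,7} D(U)={3,6,7} D(V)={2,3,4,5,6,7}: X {2,4,5,7}->{2,4}; U {3,6,7}->{3}; V {2,3,4,5,6,7}->{5,7}
Constraint 2 (X != U) on D(X)={2,4} D(U)={3}: no change
Constraint 3 (X < U) on D(X)={2,4} D(U)={3}: X {2,4}->{2}
So after all 3 constraints: D(V) = {5,7}

Answer: {5,7}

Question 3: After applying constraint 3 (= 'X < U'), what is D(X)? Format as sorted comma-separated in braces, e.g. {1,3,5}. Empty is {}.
Answer: {2}

Derivation:
Constraint 1 (X + U = V) on D(X)={2,4,5,7} D(U)={3,6,7} D(V)={2,3,4,5,6,7}: X {2,4,5,7}->{2,4}; U {3,6,7}->{3}; V {2,3,4,5,6,7}->{5,7}
Constraint 2 (X != U) on D(X)={2,4} D(U)={3}: no change
Constraint 3 (X < U) on D(X)={2,4} D(U)={3}: X {2,4}->{2}
So after constraint 3: D(X) = {2}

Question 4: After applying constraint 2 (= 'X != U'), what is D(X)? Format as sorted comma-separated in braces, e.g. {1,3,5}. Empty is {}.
Constraint 1 (X + U = V) on D(X)={2,4,5,7} D(U)={3,6,7} D(V)={2,3,4,5,6,7}: X {2,4,5,7}->{2,4}; U {3,6,7}->{3}; V {2,3,4,5,6,7}->{5,7}
Constraint 2 (X != U) on D(X)={2,4} D(U)={3}: no change
So after constraint 2: D(X) = {2,4}

Answer: {2,4}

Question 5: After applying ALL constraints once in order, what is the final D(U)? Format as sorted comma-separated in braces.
Constraint 1 (X + U = V) on D(X)={2,4,5,7} D(U)={3,6,7} D(V)={2,3,4,5,6,7}: X {2,4,5,7}->{2,4}; U {3,6,7}->{3}; V {2,3,4,5,6,7}->{5,7}
Constraint 2 (X != U) on D(X)={2,4} D(U)={3}: no change
Constraint 3 (X < U) on D(X)={2,4} D(U)={3}: X {2,4}->{2}
So after all 3 constraints: D(U) = {3}

Answer: {3}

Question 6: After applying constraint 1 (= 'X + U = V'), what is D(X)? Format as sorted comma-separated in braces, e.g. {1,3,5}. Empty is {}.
Answer: {2,4}

Derivation:
Constraint 1 (X + U = V) on D(X)={2,4,5,7} D(U)={3,6,7} D(V)={2,3,4,5,6,7}: X {2,4,5,7}->{2,4}; U {3,6,7}->{3}; V {2,3,4,5,6,7}->{5,7}
So after constraint 1: D(X) = {2,4}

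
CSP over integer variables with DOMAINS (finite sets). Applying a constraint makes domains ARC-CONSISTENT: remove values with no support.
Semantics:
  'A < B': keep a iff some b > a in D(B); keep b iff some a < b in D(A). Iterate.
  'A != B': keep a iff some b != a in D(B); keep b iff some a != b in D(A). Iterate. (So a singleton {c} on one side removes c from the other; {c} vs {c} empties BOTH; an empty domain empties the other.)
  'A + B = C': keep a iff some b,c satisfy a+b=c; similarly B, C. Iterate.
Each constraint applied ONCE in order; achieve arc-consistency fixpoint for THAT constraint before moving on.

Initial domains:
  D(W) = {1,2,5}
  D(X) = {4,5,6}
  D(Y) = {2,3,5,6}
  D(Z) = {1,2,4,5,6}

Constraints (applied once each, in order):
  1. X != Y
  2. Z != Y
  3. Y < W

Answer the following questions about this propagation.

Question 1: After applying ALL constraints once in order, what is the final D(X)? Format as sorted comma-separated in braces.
Constraint 1 (X != Y) on D(X)={4,5,6} D(Y)={2,3,5,6}: no change
Constraint 2 (Z != Y) on D(Z)={1,2,4,5,6} D(Y)={2,3,5,6}: no change
Constraint 3 (Y < W) on D(Y)={2,3,5,6} D(W)={1,2,5}: Y {2,3,5,6}->{2,3}; W {1,2,5}->{5}
So after all 3 constraints: D(X) = {4,5,6}

Answer: {4,5,6}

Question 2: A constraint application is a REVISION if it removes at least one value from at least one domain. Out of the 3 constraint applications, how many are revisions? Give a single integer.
Answer: 1

Derivation:
Constraint 1 (X != Y) on D(X)={4,5,6} D(Y)={2,3,5,6}: no change => not a revision
Constraint 2 (Z != Y) on D(Z)={1,2,4,5,6} D(Y)={2,3,5,6}: no change => not a revision
Constraint 3 (Y < W) on D(Y)={2,3,5,6} D(W)={1,2,5}: Y {2,3,5,6}->{2,3}; W {1,2,5}->{5} => REVISION
Total revisions = 1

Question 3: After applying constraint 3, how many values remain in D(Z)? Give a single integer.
Answer: 5

Derivation:
Constraint 1 (X != Y) on D(X)={4,5,6} D(Y)={2,3,5,6}: no change
Constraint 2 (Z != Y) on D(Z)={1,2,4,5,6} D(Y)={2,3,5,6}: no change
Constraint 3 (Y < W) on D(Y)={2,3,5,6} D(W)={1,2,5}: Y {2,3,5,6}->{2,3}; W {1,2,5}->{5}
So after constraint 3: D(Z)={1,2,4,5,6}, size = 5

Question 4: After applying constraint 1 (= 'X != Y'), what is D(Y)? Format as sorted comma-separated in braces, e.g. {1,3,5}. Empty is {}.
Constraint 1 (X != Y) on D(X)={4,5,6} D(Y)={2,3,5,6}: no change
So after constraint 1: D(Y) = {2,3,5,6}

Answer: {2,3,5,6}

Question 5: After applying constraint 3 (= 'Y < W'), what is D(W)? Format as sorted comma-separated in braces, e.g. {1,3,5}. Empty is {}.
Constraint 1 (X != Y) on D(X)={4,5,6} D(Y)={2,3,5,6}: no change
Constraint 2 (Z != Y) on D(Z)={1,2,4,5,6} D(Y)={2,3,5,6}: no change
Constraint 3 (Y < W) on D(Y)={2,3,5,6} D(W)={1,2,5}: Y {2,3,5,6}->{2,3}; W {1,2,5}->{5}
So after constraint 3: D(W) = {5}

Answer: {5}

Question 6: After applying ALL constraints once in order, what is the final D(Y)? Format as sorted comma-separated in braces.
Answer: {2,3}

Derivation:
Constraint 1 (X != Y) on D(X)={4,5,6} D(Y)={2,3,5,6}: no change
Constraint 2 (Z != Y) on D(Z)={1,2,4,5,6} D(Y)={2,3,5,6}: no change
Constraint 3 (Y < W) on D(Y)={2,3,5,6} D(W)={1,2,5}: Y {2,3,5,6}->{2,3}; W {1,2,5}->{5}
So after all 3 constraints: D(Y) = {2,3}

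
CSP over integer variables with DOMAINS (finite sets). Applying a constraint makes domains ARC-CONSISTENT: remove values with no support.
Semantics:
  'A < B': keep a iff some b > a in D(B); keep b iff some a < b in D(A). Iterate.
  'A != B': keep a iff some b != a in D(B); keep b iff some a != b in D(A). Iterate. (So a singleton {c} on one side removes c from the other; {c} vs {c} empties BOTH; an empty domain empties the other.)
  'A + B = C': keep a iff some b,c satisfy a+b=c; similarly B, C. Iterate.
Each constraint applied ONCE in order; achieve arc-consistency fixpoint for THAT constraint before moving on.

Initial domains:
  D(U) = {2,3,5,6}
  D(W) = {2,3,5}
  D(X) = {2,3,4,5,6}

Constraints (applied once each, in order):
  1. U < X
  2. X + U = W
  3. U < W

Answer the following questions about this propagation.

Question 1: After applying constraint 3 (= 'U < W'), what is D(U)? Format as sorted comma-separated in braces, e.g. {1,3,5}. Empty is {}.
Constraint 1 (U < X) on D(U)={2,3,5,6} D(X)={2,3,4,5,6}: U {2,3,5,6}->{2,3,5}; X {2,3,4,5,6}->{3,4,5,6}
Constraint 2 (X + U = W) on D(X)={3,4,5,6} D(U)={2,3,5} D(W)={2,3,5}: X {3,4,5,6}->{3}; U {2,3,5}->{2}; W {2,3,5}->{5}
Constraint 3 (U < W) on D(U)={2} D(W)={5}: no change
So after constraint 3: D(U) = {2}

Answer: {2}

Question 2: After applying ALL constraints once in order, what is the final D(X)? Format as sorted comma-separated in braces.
Constraint 1 (U < X) on D(U)={2,3,5,6} D(X)={2,3,4,5,6}: U {2,3,5,6}->{2,3,5}; X {2,3,4,5,6}->{3,4,5,6}
Constraint 2 (X + U = W) on D(X)={3,4,5,6} D(U)={2,3,5} D(W)={2,3,5}: X {3,4,5,6}->{3}; U {2,3,5}->{2}; W {2,3,5}->{5}
Constraint 3 (U < W) on D(U)={2} D(W)={5}: no change
So after all 3 constraints: D(X) = {3}

Answer: {3}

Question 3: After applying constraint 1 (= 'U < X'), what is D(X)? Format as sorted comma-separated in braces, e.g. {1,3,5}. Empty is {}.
Answer: {3,4,5,6}

Derivation:
Constraint 1 (U < X) on D(U)={2,3,5,6} D(X)={2,3,4,5,6}: U {2,3,5,6}->{2,3,5}; X {2,3,4,5,6}->{3,4,5,6}
So after constraint 1: D(X) = {3,4,5,6}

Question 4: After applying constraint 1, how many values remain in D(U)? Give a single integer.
Constraint 1 (U < X) on D(U)={2,3,5,6} D(X)={2,3,4,5,6}: U {2,3,5,6}->{2,3,5}; X {2,3,4,5,6}->{3,4,5,6}
So after constraint 1: D(U)={2,3,5}, size = 3

Answer: 3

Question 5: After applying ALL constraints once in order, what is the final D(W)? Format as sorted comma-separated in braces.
Constraint 1 (U < X) on D(U)={2,3,5,6} D(X)={2,3,4,5,6}: U {2,3,5,6}->{2,3,5}; X {2,3,4,5,6}->{3,4,5,6}
Constraint 2 (X + U = W) on D(X)={3,4,5,6} D(U)={2,3,5} D(W)={2,3,5}: X {3,4,5,6}->{3}; U {2,3,5}->{2}; W {2,3,5}->{5}
Constraint 3 (U < W) on D(U)={2} D(W)={5}: no change
So after all 3 constraints: D(W) = {5}

Answer: {5}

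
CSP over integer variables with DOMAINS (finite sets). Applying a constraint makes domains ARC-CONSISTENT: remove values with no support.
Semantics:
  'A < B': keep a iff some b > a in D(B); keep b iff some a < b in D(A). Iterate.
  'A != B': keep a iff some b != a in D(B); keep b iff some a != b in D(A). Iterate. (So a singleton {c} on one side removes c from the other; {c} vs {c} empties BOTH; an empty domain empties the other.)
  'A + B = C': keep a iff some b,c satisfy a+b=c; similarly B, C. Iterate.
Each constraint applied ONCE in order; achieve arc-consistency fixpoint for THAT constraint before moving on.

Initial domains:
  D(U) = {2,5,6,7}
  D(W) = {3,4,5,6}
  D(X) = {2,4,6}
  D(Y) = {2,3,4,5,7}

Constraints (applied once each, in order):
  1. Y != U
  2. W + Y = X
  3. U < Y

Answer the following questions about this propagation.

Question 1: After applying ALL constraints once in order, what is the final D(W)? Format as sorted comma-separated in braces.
Answer: {3,4}

Derivation:
Constraint 1 (Y != U) on D(Y)={2,3,4,5,7} D(U)={2,5,6,7}: no change
Constraint 2 (W + Y = X) on D(W)={3,4,5,6} D(Y)={2,3,4,5,7} D(X)={2,4,6}: W {3,4,5,6}->{3,4}; Y {2,3,4,5,7}->{2,3}; X {2,4,6}->{6}
Constraint 3 (U < Y) on D(U)={2,5,6,7} D(Y)={2,3}: U {2,5,6,7}->{2}; Y {2,3}->{3}
So after all 3 constraints: D(W) = {3,4}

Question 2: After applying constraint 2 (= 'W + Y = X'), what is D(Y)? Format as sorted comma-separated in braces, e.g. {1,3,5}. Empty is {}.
Constraint 1 (Y != U) on D(Y)={2,3,4,5,7} D(U)={2,5,6,7}: no change
Constraint 2 (W + Y = X) on D(W)={3,4,5,6} D(Y)={2,3,4,5,7} D(X)={2,4,6}: W {3,4,5,6}->{3,4}; Y {2,3,4,5,7}->{2,3}; X {2,4,6}->{6}
So after constraint 2: D(Y) = {2,3}

Answer: {2,3}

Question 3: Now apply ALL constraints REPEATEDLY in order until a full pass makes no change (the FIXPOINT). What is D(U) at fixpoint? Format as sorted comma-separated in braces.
pass 0 (initial): D(U)={2,5,6,7}
pass 1: U {2,5,6,7}->{2}; W {3,4,5,6}->{3,4}; X {2,4,6}->{6}; Y {2,3,4,5,7}->{3}
pass 2: W {3,4}->{3}
pass 3: no change
Fixpoint after 3 passes: D(U) = {2}

Answer: {2}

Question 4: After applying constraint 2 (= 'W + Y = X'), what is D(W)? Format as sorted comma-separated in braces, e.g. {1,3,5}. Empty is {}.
Answer: {3,4}

Derivation:
Constraint 1 (Y != U) on D(Y)={2,3,4,5,7} D(U)={2,5,6,7}: no change
Constraint 2 (W + Y = X) on D(W)={3,4,5,6} D(Y)={2,3,4,5,7} D(X)={2,4,6}: W {3,4,5,6}->{3,4}; Y {2,3,4,5,7}->{2,3}; X {2,4,6}->{6}
So after constraint 2: D(W) = {3,4}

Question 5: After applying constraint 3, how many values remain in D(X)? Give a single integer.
Answer: 1

Derivation:
Constraint 1 (Y != U) on D(Y)={2,3,4,5,7} D(U)={2,5,6,7}: no change
Constraint 2 (W + Y = X) on D(W)={3,4,5,6} D(Y)={2,3,4,5,7} D(X)={2,4,6}: W {3,4,5,6}->{3,4}; Y {2,3,4,5,7}->{2,3}; X {2,4,6}->{6}
Constraint 3 (U < Y) on D(U)={2,5,6,7} D(Y)={2,3}: U {2,5,6,7}->{2}; Y {2,3}->{3}
So after constraint 3: D(X)={6}, size = 1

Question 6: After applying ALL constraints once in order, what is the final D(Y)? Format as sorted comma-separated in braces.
Constraint 1 (Y != U) on D(Y)={2,3,4,5,7} D(U)={2,5,6,7}: no change
Constraint 2 (W + Y = X) on D(W)={3,4,5,6} D(Y)={2,3,4,5,7} D(X)={2,4,6}: W {3,4,5,6}->{3,4}; Y {2,3,4,5,7}->{2,3}; X {2,4,6}->{6}
Constraint 3 (U < Y) on D(U)={2,5,6,7} D(Y)={2,3}: U {2,5,6,7}->{2}; Y {2,3}->{3}
So after all 3 constraints: D(Y) = {3}

Answer: {3}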